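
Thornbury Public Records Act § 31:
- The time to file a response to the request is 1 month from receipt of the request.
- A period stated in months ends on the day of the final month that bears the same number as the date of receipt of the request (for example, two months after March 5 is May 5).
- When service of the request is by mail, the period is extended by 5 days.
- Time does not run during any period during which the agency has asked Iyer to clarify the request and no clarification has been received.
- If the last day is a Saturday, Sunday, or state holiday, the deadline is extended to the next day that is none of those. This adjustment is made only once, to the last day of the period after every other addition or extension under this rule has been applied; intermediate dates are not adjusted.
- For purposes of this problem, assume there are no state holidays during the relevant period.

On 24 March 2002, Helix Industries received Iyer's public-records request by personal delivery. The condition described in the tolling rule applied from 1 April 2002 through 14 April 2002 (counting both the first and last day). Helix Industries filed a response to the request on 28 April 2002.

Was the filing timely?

1 month after 24 March 2002 is April 24, 2002.
Service was not by mail, so no mail extension applies.
From April 1, 2002 through April 14, 2002 inclusive is 14 days; tolling adds 14 days: April 24, 2002 + 14 days = May 8, 2002.
May 8, 2002 is a Wednesday and not a state holiday, so no extension applies.
The deadline is May 8, 2002; the filing on April 28, 2002 is on or before that date.

Yes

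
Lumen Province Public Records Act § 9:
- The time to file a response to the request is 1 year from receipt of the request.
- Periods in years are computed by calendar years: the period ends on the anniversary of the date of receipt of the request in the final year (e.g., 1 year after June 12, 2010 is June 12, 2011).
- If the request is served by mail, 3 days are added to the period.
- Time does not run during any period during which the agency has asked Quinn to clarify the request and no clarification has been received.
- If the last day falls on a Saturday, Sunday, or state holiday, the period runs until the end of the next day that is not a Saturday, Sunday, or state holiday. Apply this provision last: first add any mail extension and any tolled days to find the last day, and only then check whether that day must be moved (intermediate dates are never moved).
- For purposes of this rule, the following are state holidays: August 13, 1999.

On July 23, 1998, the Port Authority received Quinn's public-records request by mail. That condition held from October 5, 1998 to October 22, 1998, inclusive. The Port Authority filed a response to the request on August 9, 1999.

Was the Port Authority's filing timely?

1 year after July 23, 1998 is July 23, 1999.
Service was by mail, adding 3 days: July 23, 1999 + 3 days = July 26, 1999.
From October 5, 1998 through October 22, 1998 inclusive is 18 days; tolling adds 18 days: July 26, 1999 + 18 days = August 13, 1999.
August 13, 1999 is a listed holiday; August 14, 1999 is Saturday; August 15, 1999 is Sunday. The next qualifying day is August 16, 1999.
The deadline is August 16, 1999; the filing on August 9, 1999 is on or before that date.

Yes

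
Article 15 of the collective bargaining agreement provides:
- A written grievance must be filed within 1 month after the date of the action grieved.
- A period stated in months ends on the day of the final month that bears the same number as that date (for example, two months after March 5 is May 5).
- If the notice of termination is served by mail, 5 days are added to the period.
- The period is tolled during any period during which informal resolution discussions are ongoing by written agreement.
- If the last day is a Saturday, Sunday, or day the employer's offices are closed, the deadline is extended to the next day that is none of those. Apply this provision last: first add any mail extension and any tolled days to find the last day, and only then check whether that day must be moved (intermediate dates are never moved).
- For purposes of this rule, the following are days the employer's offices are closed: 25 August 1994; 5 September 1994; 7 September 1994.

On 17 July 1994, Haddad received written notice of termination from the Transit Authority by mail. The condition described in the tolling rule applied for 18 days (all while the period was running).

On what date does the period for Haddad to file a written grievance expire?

1 month after 17 July 1994 is August 17, 1994.
Service was by mail, adding 5 days: August 17, 1994 + 5 days = August 22, 1994.
Tolling adds 18 days: August 22, 1994 + 18 days = September 9, 1994.
September 9, 1994 is a Friday and not a day the employer's offices are closed, so no extension applies.

September 9, 1994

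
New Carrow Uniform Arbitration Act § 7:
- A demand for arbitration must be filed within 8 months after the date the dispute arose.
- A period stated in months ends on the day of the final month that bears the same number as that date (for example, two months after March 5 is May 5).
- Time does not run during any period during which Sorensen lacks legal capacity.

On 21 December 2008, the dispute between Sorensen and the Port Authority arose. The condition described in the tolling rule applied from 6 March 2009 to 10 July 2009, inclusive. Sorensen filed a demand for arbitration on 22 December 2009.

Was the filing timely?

Yes

8 months after 21 December 2008 is August 21, 2009.
From March 6, 2009 through July 10, 2009 inclusive is 127 days; tolling adds 127 days: August 21, 2009 + 127 days = December 26, 2009.
The deadline is December 26, 2009; the filing on December 22, 2009 is on or before that date.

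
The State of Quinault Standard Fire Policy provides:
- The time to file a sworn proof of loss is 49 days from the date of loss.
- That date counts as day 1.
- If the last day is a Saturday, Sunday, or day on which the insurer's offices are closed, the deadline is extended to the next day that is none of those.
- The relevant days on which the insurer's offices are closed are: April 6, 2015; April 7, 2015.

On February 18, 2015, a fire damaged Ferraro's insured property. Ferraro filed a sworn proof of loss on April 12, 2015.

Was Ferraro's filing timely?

No

Counting February 18, 2015 as day 1, day 49 is April 7, 2015.
April 7, 2015 is a listed holiday. The next qualifying day is April 8, 2015.
The deadline is April 8, 2015; the filing on April 12, 2015 is after that date.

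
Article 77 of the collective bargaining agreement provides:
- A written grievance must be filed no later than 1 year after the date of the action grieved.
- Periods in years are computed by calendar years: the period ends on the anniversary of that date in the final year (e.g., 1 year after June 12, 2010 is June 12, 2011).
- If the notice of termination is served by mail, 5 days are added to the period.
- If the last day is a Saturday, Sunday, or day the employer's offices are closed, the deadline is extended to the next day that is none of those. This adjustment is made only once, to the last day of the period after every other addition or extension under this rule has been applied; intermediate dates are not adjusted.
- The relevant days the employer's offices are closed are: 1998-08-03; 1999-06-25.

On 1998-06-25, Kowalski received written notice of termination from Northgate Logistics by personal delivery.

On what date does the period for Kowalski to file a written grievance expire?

1 year after 1998-06-25 is June 25, 1999.
Service was not by mail, so no mail extension applies.
June 25, 1999 is a listed holiday; June 26, 1999 is Saturday; June 27, 1999 is Sunday. The next qualifying day is June 28, 1999.

June 28, 1999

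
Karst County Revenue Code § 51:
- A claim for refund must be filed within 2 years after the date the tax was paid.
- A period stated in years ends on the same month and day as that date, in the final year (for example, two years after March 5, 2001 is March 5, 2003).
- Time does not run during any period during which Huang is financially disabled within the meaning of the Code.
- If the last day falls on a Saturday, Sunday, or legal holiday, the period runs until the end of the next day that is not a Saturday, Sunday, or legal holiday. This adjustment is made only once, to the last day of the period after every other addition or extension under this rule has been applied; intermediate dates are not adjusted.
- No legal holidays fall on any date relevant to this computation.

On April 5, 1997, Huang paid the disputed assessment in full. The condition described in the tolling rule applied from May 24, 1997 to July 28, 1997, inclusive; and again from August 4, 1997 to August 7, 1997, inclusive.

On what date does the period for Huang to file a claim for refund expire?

June 14, 1999

2 years after April 5, 1997 is April 5, 1999.
From May 24, 1997 through July 28, 1997 inclusive is 66 days; tolling adds 66 days: April 5, 1999 + 66 days = June 10, 1999.
From August 4, 1997 through August 7, 1997 inclusive is 4 days; tolling adds 4 days: June 10, 1999 + 4 days = June 14, 1999.
June 14, 1999 is a Monday and not a legal holiday, so no extension applies.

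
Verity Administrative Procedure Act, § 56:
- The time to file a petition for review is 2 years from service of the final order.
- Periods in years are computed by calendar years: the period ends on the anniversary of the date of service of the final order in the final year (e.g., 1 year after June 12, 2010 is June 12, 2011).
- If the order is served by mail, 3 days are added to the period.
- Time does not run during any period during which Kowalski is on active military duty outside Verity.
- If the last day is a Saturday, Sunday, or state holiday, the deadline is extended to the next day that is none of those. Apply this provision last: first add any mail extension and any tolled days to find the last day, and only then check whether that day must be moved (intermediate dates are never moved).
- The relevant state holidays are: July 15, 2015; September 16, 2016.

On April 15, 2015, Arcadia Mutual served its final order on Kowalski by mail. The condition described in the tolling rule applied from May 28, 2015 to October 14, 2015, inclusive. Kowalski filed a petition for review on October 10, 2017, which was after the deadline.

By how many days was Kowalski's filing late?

2 years after April 15, 2015 is April 15, 2017.
Service was by mail, adding 3 days: April 15, 2017 + 3 days = April 18, 2017.
From May 28, 2015 through October 14, 2015 inclusive is 140 days; tolling adds 140 days: April 18, 2017 + 140 days = September 5, 2017.
September 5, 2017 is a Tuesday and not a state holiday, so no extension applies.
The deadline is September 5, 2017; from September 5, 2017 to October 10, 2017 is 35 days.

35 days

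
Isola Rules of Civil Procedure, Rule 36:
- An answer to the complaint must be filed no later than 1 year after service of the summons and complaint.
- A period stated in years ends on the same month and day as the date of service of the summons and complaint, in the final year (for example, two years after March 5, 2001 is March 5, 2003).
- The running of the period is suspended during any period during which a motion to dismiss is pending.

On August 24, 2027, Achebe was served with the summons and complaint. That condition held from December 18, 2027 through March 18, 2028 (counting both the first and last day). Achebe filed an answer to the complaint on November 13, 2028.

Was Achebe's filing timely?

1 year after August 24, 2027 is August 24, 2028.
From December 18, 2027 through March 18, 2028 inclusive is 92 days; tolling adds 92 days: August 24, 2028 + 92 days = November 24, 2028.
The deadline is November 24, 2028; the filing on November 13, 2028 is on or before that date.

Yes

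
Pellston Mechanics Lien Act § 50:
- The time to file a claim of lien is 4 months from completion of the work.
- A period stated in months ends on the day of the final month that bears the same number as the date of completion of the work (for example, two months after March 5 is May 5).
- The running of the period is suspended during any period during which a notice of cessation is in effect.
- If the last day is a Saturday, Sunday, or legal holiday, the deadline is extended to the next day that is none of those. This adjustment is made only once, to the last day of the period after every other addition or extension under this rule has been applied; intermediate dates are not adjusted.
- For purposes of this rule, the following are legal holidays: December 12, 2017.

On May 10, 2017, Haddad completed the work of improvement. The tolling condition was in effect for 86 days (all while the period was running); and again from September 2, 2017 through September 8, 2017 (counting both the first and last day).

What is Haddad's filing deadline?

4 months after May 10, 2017 is September 10, 2017.
Tolling adds 86 days: September 10, 2017 + 86 days = December 5, 2017.
From September 2, 2017 through September 8, 2017 inclusive is 7 days; tolling adds 7 days: December 5, 2017 + 7 days = December 12, 2017.
December 12, 2017 is a listed holiday. The next qualifying day is December 13, 2017.

December 13, 2017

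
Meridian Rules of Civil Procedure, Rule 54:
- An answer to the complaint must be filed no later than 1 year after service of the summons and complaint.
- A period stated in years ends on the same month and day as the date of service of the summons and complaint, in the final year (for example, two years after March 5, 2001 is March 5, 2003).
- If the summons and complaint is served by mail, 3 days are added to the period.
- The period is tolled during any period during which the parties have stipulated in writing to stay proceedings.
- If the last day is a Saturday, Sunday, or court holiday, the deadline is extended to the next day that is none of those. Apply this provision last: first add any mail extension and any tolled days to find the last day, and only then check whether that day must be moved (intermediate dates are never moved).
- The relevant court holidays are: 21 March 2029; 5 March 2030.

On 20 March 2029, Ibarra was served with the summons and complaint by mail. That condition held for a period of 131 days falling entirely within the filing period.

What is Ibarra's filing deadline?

1 year after 20 March 2029 is March 20, 2030.
Service was by mail, adding 3 days: March 20, 2030 + 3 days = March 23, 2030.
Tolling adds 131 days: March 23, 2030 + 131 days = August 1, 2030.
August 1, 2030 is a Thursday and not a court holiday, so no extension applies.

August 1, 2030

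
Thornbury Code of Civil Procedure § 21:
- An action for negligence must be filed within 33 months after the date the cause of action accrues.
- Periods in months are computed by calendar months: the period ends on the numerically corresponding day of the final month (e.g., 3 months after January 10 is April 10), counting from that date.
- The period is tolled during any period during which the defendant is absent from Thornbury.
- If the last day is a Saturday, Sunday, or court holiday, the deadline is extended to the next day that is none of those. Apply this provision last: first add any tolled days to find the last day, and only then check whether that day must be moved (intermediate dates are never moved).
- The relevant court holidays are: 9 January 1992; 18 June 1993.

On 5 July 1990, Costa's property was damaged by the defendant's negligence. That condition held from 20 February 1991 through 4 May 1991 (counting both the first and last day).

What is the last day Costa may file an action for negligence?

33 months after 5 July 1990 is April 5, 1993.
From February 20, 1991 through May 4, 1991 inclusive is 74 days; tolling adds 74 days: April 5, 1993 + 74 days = June 18, 1993.
June 18, 1993 is a listed holiday; June 19, 1993 is Saturday; June 20, 1993 is Sunday. The next qualifying day is June 21, 1993.

June 21, 1993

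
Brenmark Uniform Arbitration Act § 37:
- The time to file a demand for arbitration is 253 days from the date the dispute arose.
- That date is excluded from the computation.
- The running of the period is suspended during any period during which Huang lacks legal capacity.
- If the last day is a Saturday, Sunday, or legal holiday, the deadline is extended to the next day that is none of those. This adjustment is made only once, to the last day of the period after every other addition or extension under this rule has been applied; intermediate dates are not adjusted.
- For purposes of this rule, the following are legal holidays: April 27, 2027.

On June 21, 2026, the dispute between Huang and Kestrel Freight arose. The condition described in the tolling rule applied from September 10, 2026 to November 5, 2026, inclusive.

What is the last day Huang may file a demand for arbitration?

253 days after June 21, 2026 is March 1, 2027.
From September 10, 2026 through November 5, 2026 inclusive is 57 days; tolling adds 57 days: March 1, 2027 + 57 days = April 27, 2027.
April 27, 2027 is a listed holiday. The next qualifying day is April 28, 2027.

April 28, 2027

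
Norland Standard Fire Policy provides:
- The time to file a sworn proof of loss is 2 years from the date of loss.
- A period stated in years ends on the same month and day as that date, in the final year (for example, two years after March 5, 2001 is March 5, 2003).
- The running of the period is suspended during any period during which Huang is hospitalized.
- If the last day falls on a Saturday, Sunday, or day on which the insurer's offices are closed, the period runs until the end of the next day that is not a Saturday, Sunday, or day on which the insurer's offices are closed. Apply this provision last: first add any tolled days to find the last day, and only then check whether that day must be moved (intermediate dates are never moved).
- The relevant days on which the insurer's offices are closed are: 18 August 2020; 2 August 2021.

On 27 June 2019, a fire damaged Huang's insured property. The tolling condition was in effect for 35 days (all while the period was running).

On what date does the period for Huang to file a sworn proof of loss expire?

August 3, 2021

2 years after 27 June 2019 is June 27, 2021.
Tolling adds 35 days: June 27, 2021 + 35 days = August 1, 2021.
August 1, 2021 is Sunday; August 2, 2021 is a listed holiday. The next qualifying day is August 3, 2021.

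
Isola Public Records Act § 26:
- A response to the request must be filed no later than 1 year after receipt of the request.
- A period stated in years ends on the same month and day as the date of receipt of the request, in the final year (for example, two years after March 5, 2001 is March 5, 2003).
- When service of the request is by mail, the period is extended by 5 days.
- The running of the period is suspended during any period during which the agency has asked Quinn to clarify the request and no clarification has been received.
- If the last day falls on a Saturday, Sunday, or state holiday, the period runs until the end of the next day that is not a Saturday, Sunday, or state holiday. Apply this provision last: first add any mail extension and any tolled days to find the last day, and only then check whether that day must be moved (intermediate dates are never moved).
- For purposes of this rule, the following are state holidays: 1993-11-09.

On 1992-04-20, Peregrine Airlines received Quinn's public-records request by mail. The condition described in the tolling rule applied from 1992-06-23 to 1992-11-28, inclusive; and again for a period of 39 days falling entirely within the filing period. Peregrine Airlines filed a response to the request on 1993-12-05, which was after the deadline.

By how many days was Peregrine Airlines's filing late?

25 days

1 year after 1992-04-20 is April 20, 1993.
Service was by mail, adding 5 days: April 20, 1993 + 5 days = April 25, 1993.
From June 23, 1992 through November 28, 1992 inclusive is 159 days; tolling adds 159 days: April 25, 1993 + 159 days = October 1, 1993.
Tolling adds 39 days: October 1, 1993 + 39 days = November 9, 1993.
November 9, 1993 is a listed holiday. The next qualifying day is November 10, 1993.
The deadline is November 10, 1993; from November 10, 1993 to December 5, 1993 is 25 days.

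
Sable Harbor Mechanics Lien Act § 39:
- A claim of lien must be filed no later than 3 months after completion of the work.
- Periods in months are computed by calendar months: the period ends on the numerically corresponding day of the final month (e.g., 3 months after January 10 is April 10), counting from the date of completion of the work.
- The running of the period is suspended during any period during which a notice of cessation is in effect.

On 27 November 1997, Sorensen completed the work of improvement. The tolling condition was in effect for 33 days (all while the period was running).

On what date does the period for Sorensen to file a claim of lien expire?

3 months after 27 November 1997 is February 27, 1998.
Tolling adds 33 days: February 27, 1998 + 33 days = April 1, 1998.

April 1, 1998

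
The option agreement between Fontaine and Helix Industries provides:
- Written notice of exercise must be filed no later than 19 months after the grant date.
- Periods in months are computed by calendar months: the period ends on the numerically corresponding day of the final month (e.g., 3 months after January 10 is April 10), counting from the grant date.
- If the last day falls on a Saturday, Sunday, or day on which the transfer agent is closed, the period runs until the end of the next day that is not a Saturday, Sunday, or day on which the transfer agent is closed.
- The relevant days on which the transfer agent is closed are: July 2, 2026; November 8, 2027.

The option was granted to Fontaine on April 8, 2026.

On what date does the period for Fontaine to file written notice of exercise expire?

November 9, 2027

19 months after April 8, 2026 is November 8, 2027.
November 8, 2027 is a listed holiday. The next qualifying day is November 9, 2027.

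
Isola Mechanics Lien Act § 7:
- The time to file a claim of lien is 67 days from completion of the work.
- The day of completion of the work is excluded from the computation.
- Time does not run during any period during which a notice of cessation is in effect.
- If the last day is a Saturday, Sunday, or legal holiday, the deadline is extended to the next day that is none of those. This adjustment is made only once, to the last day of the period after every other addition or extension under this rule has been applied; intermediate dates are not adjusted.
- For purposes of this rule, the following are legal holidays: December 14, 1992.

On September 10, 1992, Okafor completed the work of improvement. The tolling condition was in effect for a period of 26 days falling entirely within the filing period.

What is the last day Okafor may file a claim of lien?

December 15, 1992

67 days after September 10, 1992 is November 16, 1992.
Tolling adds 26 days: November 16, 1992 + 26 days = December 12, 1992.
December 12, 1992 is Saturday; December 13, 1992 is Sunday; December 14, 1992 is a listed holiday. The next qualifying day is December 15, 1992.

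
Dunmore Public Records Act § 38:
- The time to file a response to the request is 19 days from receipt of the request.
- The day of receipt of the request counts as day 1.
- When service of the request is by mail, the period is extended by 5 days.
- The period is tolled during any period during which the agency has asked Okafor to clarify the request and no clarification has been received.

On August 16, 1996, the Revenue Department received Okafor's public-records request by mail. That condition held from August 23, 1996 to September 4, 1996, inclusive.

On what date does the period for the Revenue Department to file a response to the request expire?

September 21, 1996

Counting August 16, 1996 as day 1, day 19 is September 3, 1996.
Service was by mail, adding 5 days: September 3, 1996 + 5 days = September 8, 1996.
From August 23, 1996 through September 4, 1996 inclusive is 13 days; tolling adds 13 days: September 8, 1996 + 13 days = September 21, 1996.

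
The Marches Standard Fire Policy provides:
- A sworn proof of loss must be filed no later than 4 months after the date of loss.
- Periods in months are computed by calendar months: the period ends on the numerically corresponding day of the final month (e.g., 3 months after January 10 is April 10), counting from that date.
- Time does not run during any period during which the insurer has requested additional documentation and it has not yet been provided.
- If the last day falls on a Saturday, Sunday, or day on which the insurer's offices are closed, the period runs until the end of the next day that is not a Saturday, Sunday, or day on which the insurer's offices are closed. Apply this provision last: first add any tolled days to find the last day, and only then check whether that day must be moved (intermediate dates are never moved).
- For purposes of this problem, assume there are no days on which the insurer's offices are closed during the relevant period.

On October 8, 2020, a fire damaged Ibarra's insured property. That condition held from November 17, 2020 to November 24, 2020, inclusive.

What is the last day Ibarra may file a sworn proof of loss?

4 months after October 8, 2020 is February 8, 2021.
From November 17, 2020 through November 24, 2020 inclusive is 8 days; tolling adds 8 days: February 8, 2021 + 8 days = February 16, 2021.
February 16, 2021 is a Tuesday and not a day on which the insurer's offices are closed, so no extension applies.

February 16, 2021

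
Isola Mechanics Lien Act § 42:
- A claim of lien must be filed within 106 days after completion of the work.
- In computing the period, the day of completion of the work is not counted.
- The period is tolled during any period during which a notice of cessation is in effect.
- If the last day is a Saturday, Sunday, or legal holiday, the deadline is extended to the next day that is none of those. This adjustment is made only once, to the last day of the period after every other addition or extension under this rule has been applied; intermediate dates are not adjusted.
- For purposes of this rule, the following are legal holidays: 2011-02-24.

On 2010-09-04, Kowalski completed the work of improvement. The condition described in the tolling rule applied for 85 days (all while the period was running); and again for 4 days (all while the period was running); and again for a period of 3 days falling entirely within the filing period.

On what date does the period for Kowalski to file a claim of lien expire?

March 21, 2011

106 days after 2010-09-04 is December 19, 2010.
Tolling adds 85 days: December 19, 2010 + 85 days = March 14, 2011.
Tolling adds 4 days: March 14, 2011 + 4 days = March 18, 2011.
Tolling adds 3 days: March 18, 2011 + 3 days = March 21, 2011.
March 21, 2011 is a Monday and not a legal holiday, so no extension applies.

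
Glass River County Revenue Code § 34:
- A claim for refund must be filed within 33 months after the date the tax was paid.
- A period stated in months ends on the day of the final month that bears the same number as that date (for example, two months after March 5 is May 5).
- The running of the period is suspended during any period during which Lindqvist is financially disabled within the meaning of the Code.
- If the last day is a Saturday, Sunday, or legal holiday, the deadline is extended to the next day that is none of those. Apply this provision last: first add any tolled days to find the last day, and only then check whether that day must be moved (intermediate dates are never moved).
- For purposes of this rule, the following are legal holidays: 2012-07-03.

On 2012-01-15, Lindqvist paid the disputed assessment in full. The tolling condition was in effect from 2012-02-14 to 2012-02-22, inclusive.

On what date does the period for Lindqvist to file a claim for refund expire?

October 24, 2014

33 months after 2012-01-15 is October 15, 2014.
From February 14, 2012 through February 22, 2012 inclusive is 9 days; tolling adds 9 days: October 15, 2014 + 9 days = October 24, 2014.
October 24, 2014 is a Friday and not a legal holiday, so no extension applies.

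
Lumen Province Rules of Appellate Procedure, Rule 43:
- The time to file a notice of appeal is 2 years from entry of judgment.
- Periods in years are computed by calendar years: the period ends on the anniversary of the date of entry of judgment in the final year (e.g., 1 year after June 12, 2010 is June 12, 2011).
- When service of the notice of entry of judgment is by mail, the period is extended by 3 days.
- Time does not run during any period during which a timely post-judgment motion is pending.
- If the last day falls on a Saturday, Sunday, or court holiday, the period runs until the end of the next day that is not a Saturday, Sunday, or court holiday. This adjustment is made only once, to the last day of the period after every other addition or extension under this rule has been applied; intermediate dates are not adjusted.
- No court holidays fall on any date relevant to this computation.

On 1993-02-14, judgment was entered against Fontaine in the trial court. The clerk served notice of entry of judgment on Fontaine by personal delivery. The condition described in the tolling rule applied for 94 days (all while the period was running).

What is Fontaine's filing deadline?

May 19, 1995

2 years after 1993-02-14 is February 14, 1995.
Service was not by mail, so no mail extension applies.
Tolling adds 94 days: February 14, 1995 + 94 days = May 19, 1995.
May 19, 1995 is a Friday and not a court holiday, so no extension applies.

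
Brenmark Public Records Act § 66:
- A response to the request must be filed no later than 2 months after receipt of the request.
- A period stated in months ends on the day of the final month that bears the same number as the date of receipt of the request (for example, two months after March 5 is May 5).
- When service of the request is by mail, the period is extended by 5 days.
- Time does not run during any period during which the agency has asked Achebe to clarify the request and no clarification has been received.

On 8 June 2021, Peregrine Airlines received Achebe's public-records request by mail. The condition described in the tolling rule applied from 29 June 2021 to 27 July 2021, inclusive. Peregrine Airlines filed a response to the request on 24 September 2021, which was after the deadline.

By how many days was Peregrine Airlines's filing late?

13 days

2 months after 8 June 2021 is August 8, 2021.
Service was by mail, adding 5 days: August 8, 2021 + 5 days = August 13, 2021.
From June 29, 2021 through July 27, 2021 inclusive is 29 days; tolling adds 29 days: August 13, 2021 + 29 days = September 11, 2021.
The deadline is September 11, 2021; from September 11, 2021 to September 24, 2021 is 13 days.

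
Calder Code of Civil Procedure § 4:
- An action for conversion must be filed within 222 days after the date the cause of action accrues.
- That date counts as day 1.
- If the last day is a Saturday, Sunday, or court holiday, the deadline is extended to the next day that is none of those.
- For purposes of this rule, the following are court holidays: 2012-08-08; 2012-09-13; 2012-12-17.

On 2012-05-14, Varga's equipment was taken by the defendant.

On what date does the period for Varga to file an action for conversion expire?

Counting 2012-05-14 as day 1, day 222 is December 21, 2012.
December 21, 2012 is a Friday and not a court holiday, so no extension applies.

December 21, 2012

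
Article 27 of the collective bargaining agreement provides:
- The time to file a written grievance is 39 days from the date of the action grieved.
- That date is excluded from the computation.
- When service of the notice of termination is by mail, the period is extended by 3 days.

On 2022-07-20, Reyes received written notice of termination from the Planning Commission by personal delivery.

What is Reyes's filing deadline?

August 28, 2022

39 days after 2022-07-20 is August 28, 2022.
Service was not by mail, so no mail extension applies.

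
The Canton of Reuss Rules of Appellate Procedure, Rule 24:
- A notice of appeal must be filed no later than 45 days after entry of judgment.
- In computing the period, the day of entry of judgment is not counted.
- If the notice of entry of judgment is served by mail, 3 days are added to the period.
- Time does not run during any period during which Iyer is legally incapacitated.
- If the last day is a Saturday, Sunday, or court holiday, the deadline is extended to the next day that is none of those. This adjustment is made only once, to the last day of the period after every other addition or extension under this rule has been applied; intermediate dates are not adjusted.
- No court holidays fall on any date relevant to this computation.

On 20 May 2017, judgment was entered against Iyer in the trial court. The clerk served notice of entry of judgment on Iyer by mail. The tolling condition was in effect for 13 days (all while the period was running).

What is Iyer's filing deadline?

45 days after 20 May 2017 is July 4, 2017.
Service was by mail, adding 3 days: July 4, 2017 + 3 days = July 7, 2017.
Tolling adds 13 days: July 7, 2017 + 13 days = July 20, 2017.
July 20, 2017 is a Thursday and not a court holiday, so no extension applies.

July 20, 2017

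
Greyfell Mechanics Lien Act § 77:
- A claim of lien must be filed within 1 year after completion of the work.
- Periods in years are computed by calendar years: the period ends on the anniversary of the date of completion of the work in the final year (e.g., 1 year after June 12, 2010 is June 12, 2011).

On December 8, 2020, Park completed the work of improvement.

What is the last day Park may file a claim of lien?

December 8, 2021

1 year after December 8, 2020 is December 8, 2021.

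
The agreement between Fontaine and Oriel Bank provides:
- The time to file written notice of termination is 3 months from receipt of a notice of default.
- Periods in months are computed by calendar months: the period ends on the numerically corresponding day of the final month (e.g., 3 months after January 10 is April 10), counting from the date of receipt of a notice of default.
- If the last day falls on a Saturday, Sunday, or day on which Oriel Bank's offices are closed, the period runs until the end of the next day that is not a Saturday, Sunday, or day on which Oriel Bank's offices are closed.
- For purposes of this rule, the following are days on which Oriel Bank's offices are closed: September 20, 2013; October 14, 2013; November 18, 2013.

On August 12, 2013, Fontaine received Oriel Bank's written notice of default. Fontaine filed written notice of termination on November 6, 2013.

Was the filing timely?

3 months after August 12, 2013 is November 12, 2013.
November 12, 2013 is a Tuesday and not a day on which Oriel Bank's offices are closed, so no extension applies.
The deadline is November 12, 2013; the filing on November 6, 2013 is on or before that date.

Yes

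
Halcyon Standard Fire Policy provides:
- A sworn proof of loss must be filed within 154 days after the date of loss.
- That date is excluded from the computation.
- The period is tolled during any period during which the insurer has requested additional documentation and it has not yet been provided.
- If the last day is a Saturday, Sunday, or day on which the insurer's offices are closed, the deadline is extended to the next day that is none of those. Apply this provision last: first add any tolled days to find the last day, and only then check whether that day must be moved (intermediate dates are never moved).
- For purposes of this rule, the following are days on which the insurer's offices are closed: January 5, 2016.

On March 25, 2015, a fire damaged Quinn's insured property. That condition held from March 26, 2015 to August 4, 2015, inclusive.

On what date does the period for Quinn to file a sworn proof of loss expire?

January 6, 2016

154 days after March 25, 2015 is August 26, 2015.
From March 26, 2015 through August 4, 2015 inclusive is 132 days; tolling adds 132 days: August 26, 2015 + 132 days = January 5, 2016.
January 5, 2016 is a listed holiday. The next qualifying day is January 6, 2016.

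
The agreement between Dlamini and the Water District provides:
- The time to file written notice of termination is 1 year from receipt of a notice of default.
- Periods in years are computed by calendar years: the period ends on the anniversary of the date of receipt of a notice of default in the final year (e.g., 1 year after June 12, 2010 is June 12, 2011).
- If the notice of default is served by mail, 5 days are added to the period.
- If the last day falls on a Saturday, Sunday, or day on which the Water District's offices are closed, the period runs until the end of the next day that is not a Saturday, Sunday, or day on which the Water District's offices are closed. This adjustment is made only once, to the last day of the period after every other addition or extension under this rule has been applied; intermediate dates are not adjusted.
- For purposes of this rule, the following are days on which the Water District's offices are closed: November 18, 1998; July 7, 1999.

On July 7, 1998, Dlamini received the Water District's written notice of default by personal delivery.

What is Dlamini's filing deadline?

July 8, 1999

1 year after July 7, 1998 is July 7, 1999.
Service was not by mail, so no mail extension applies.
July 7, 1999 is a listed holiday. The next qualifying day is July 8, 1999.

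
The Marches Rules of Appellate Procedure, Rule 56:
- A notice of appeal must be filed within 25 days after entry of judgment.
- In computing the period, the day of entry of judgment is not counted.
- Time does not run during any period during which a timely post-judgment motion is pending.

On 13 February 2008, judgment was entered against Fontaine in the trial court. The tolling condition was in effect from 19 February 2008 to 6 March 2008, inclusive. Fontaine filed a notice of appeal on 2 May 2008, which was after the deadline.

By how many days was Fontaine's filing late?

37 days

25 days after 13 February 2008 is March 9, 2008.
From February 19, 2008 through March 6, 2008 inclusive is 17 days; tolling adds 17 days: March 9, 2008 + 17 days = March 26, 2008.
The deadline is March 26, 2008; from March 26, 2008 to May 2, 2008 is 37 days.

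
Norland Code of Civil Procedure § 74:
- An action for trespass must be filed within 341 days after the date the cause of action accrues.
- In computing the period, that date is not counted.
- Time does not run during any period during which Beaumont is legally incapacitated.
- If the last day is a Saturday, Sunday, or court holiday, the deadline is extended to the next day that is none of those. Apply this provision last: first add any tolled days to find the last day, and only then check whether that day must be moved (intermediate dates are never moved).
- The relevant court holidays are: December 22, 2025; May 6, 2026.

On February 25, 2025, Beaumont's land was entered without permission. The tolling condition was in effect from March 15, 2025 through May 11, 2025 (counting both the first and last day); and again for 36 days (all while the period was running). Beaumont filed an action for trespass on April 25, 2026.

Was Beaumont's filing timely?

341 days after February 25, 2025 is February 1, 2026.
From March 15, 2025 through May 11, 2025 inclusive is 58 days; tolling adds 58 days: February 1, 2026 + 58 days = March 31, 2026.
Tolling adds 36 days: March 31, 2026 + 36 days = May 6, 2026.
May 6, 2026 is a listed holiday. The next qualifying day is May 7, 2026.
The deadline is May 7, 2026; the filing on April 25, 2026 is on or before that date.

Yes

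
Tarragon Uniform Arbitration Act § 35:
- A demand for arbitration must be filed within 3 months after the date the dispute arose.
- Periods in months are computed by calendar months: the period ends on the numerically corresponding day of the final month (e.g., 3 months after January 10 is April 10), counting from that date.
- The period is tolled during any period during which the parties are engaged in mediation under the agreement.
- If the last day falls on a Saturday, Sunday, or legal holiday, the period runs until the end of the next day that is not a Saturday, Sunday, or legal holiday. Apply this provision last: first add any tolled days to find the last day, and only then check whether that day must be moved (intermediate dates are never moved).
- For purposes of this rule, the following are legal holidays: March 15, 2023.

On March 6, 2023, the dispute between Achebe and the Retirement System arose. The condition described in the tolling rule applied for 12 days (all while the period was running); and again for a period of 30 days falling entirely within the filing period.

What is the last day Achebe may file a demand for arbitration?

3 months after March 6, 2023 is June 6, 2023.
Tolling adds 12 days: June 6, 2023 + 12 days = June 18, 2023.
Tolling adds 30 days: June 18, 2023 + 30 days = July 18, 2023.
July 18, 2023 is a Tuesday and not a legal holiday, so no extension applies.

July 18, 2023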